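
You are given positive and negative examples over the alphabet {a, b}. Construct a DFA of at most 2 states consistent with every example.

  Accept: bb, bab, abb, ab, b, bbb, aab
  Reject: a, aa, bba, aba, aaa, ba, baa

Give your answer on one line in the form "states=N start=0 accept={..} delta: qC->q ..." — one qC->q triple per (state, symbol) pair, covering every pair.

states=2 start=0 accept={1} delta: 0a->0 0b->1 1a->0 1b->1

Fold the examples into a partial DFA from state 0: repeatedly fix the first undefined (state, symbol) met by the shortest-then-alphabetical prefix, trying targets in increasing order and rejecting any under which an Accept and a Reject string meet in one state with the same remainder; add a state when all current targets are rejected. Accepting states are where Accept strings end.
a: 0a undefined. 0a->0: ok.
b: 0b undefined. 0b->0: no, bb/a meet in 0. Open state 1: 0b->1.
ba: 1a undefined. 1a->0: ok.
bb: 1b undefined. 1b->0: no, bb/a meet in 0. 1b->1: ok.
All examples now run through 2 states with every (state, symbol) defined. Accept strings end in {1}, Reject strings end in {0}; accept={1}.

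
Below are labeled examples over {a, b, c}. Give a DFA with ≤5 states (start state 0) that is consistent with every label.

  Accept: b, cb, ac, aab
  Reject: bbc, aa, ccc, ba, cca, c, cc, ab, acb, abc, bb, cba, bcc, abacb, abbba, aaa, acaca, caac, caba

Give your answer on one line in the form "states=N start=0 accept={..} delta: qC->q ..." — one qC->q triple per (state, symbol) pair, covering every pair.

Fold the examples into a partial DFA from state 0: repeatedly fix the first undefined (state, symbol) met by the shortest-then-alphabetical prefix, trying targets in increasing order and rejecting any under which an Accept and a Reject string meet in one state with the same remainder; add a state when all current targets are rejected. Accepting states are where Accept strings end.
a: 0a undefined. 0a->0: no, b/ab meet in 0 with "b" left. Open state 1: 0a->1.
b: 0b undefined. 0b->0: no, b/bb meet in 0. 0b->1: ok.
c: 0c undefined. 0c->0: no, b/cca meet in 1. 0c->1: no, b/c meet in 1. Open state 2: 0c->2.
aa: 1a undefined. 1a->0: no, b/aaa meet in 1. 1a->1: no, b/aa meet in 1. 1a->2: ok.
ab: 1b undefined. 1b->0: no, b/abbba meet in 1. 1b->1: no, b/ab meet in 1. 1b->2: ok.
ac: 1c undefined. 1c->0: no, b/acb meet in 1. 1c->1: no, b/bcc meet in 1. 1c->2: no, cb/acb meet in 2 with "b" left. Open state 3: 1c->3.
ca: 2a undefined. 2a->0: no, cb/abacb meet in 2 with "b" left. 2a->1: no, b/aaa meet in 1. 2a->2: ok.
cb: 2b undefined. 2b->0: no, b/cba meet in 1. 2b->1: ok.
cc: 2c undefined. 2c->0: no, b/cca meet in 1. 2c->1: no, b/bbc meet in 1. 2c->2: no, b/abacb meet in 1. 2c->3: no, ac/bbc meet in 3. Open state 4: 2c->4.
aca: 3a undefined. 3a->0: ok.
acb: 3b undefined. 3b->0: ok.
bcc: 3c undefined. 3c->0: ok.
cca: 4a undefined. 4a->0: ok.
ccc: 4c undefined. 4c->0: ok.
abacb: 4b undefined. 4b->0: ok.
All examples now run through 5 states with every (state, symbol) defined. Accept strings end in {1,3}, Reject strings end in {0,2,4}; accept={1,3}.

states=5 start=0 accept={1,3} delta: 0a->1 0b->1 0c->2 1a->2 1b->2 1c->3 2a->2 2b->1 2c->4 3a->0 3b->0 3c->0 4a->0 4b->0 4c->0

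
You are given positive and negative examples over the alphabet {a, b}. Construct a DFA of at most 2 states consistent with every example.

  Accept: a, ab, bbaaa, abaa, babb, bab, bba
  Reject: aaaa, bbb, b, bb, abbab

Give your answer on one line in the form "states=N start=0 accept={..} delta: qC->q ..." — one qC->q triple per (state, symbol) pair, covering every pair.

Grow the machine one transition at a time. Run the examples from 0; the earliest place one falls off (shortest prefix, ties alphabetical) gets sent to the lowest-numbered state that keeps every Accept/Reject pair distinguishable — a pair clashes when both reach the same state with identical unread suffix — and to a fresh state only if none does.
a: 0a undefined. 0a->0: no, a/aaaa meet in 0. Open state 1: 0a->1.
b: 0b undefined. 0b->0: ok.
aa: 1a undefined. 1a->0: ok.
ab: 1b undefined. 1b->0: no, ab/aaaa meet in 0. 1b->1: ok.
All examples now run through 2 states with every (state, symbol) defined. Accept strings end in {1}, Reject strings end in {0}; accept={1}.

states=2 start=0 accept={1} delta: 0a->1 0b->0 1a->0 1b->1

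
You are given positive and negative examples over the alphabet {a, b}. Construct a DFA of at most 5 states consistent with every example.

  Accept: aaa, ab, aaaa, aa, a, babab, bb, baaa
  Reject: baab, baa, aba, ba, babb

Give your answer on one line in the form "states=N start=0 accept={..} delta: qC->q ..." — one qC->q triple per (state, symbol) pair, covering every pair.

states=4 start=0 accept={0,1} delta: 0a->0 0b->1 1a->2 1b->0 2a->3 2b->3 3a->0 3b->2

State merging on the prefix tree: take the shortest (then alphabetical) example prefix whose next move is undefined and point that move at state 0, else 1, else 2, ...; a target is out if some Accept/Reject pair would then sit in one state with the same input left (inseparable). If every existing state is out, open a new one.
a: 0a undefined. 0a->0: ok.
b: 0b undefined. 0b->0: no, aaa/baab meet in 0. Open state 1: 0b->1.
ba: 1a undefined. 1a->0: no, aaa/baa meet in 0. 1a->1: no, ab/baa meet in 1. Open state 2: 1a->2.
bb: 1b undefined. 1b->0: ok.
baa: 2a undefined. 2a->0: no, aaa/baa meet in 0. 2a->1: no, aaa/baab meet in 0. 2a->2: no, baaa/baa meet in 2. Open state 3: 2a->3.
bab: 2b undefined. 2b->0: no, ab/babb meet in 1. 2b->1: no, aaa/babb meet in 0. 2b->2: no, babab/baab meet in 3 with "b" left. 2b->3: ok.
baaa: 3a undefined. 3a->0: ok.
baab: 3b undefined. 3b->0: no, aaa/baab meet in 0. 3b->1: no, ab/baab meet in 1. 3b->2: ok.
All examples now run through 4 states with every (state, symbol) defined. Accept strings end in {0,1}, Reject strings end in {2,3}; accept={0,1}.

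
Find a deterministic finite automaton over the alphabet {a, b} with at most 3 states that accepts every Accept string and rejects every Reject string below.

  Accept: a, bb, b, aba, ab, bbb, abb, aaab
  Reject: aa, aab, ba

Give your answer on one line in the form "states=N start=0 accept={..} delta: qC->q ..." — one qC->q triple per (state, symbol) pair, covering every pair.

states=3 start=0 accept={0,1} delta: 0a->1 0b->1 1a->2 1b->0 2a->0 2b->2

State merging on the prefix tree: take the shortest (then alphabetical) example prefix whose next move is undefined and point that move at state 0, else 1, else 2, ...; a target is out if some Accept/Reject pair would then sit in one state with the same input left (inseparable). If every existing state is out, open a new one.
a: 0a undefined. 0a->0: no, a/aa meet in 0. Open state 1: 0a->1.
b: 0b undefined. 0b->0: no, a/ba meet in 1. 0b->1: ok.
aa: 1a undefined. 1a->0: no, a/aab meet in 1. 1a->1: no, a/aa meet in 1. Open state 2: 1a->2.
ab: 1b undefined. 1b->0: ok.
aaa: 2a undefined. 2a->0: ok.
aab: 2b undefined. 2b->0: no, bb/aab meet in 0. 2b->1: no, a/aab meet in 1. 2b->2: ok.
All examples now run through 3 states with every (state, symbol) defined. Accept strings end in {0,1}, Reject strings end in {2}; accept={0,1}.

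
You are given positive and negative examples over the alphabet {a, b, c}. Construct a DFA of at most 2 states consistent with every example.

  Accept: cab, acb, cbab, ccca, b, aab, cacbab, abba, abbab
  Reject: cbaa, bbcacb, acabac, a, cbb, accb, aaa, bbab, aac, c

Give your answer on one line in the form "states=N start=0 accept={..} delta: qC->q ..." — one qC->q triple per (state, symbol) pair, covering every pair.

states=2 start=0 accept={0} delta: 0a->1 0b->0 0c->1 1a->0 1b->1 1c->0

Fold the examples into a partial DFA from state 0: repeatedly fix the first undefined (state, symbol) met by the shortest-then-alphabetical prefix, trying targets in increasing order and rejecting any under which an Accept and a Reject string meet in one state with the same remainder; add a state when all current targets are rejected. Accepting states are where Accept strings end.
a: 0a undefined. 0a->0: no, abbab/bbab meet in 0 with "bbab" left. Open state 1: 0a->1.
b: 0b undefined. 0b->0: ok.
c: 0c undefined. 0c->0: no, cab/bbab meet in 1 with "b" left. 0c->1: ok.
aa: 1a undefined. 1a->0: ok.
ab: 1b undefined. 1b->0: no, cab/cbaa meet in 0. 1b->1: ok.
ac: 1c undefined. 1c->0: ok.
All examples now run through 2 states with every (state, symbol) defined. Accept strings end in {0}, Reject strings end in {1}; accept={0}.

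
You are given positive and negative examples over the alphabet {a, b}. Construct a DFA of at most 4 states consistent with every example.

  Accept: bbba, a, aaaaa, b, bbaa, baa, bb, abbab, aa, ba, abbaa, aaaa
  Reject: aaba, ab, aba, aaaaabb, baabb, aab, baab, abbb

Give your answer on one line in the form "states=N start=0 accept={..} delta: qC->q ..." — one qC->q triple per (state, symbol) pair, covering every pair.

states=4 start=0 accept={0,1} delta: 0a->1 0b->0 1a->1 1b->2 2a->2 2b->3 3a->0 3b->2

Grow the machine one transition at a time. Run the examples from 0; the earliest place one falls off (shortest prefix, ties alphabetical) gets sent to the lowest-numbered state that keeps every Accept/Reject pair distinguishable — a pair clashes when both reach the same state with identical unread suffix — and to a fresh state only if none does.
a: 0a undefined. 0a->0: no, b/ab meet in 0 with "b" left. Open state 1: 0a->1.
b: 0b undefined. 0b->0: ok.
aa: 1a undefined. 1a->0: no, bbba/aaba meet in 1. 1a->1: ok.
ab: 1b undefined. 1b->0: no, bbba/aaba meet in 1. 1b->1: no, bbba/aaba meet in 1. Open state 2: 1b->2.
aba: 2a undefined. 2a->0: no, b/aaba meet in 0. 2a->1: no, bbba/aaba meet in 1. 2a->2: ok.
abb: 2b undefined. 2b->0: no, b/aaaaabb meet in 0. 2b->1: no, bbba/aaaaabb meet in 1. 2b->2: no, abbab/aaba meet in 2. Open state 3: 2b->3.
abba: 3a undefined. 3a->0: ok.
abbb: 3b undefined. 3b->0: no, b/abbb meet in 0. 3b->1: no, bbba/abbb meet in 1. 3b->2: ok.
All examples now run through 4 states with every (state, symbol) defined. Accept strings end in {0,1}, Reject strings end in {2,3}; accept={0,1}.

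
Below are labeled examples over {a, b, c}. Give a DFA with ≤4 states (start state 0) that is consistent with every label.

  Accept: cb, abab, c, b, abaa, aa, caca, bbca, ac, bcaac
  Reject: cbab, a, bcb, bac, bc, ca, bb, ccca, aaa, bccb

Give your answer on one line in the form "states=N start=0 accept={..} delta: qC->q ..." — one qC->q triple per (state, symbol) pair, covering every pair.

State merging on the prefix tree: take the shortest (then alphabetical) example prefix whose next move is undefined and point that move at state 0, else 1, else 2, ...; a target is out if some Accept/Reject pair would then sit in one state with the same input left (inseparable). If every existing state is out, open a new one.
a: 0a undefined. 0a->0: no, aa/a meet in 0. Open state 1: 0a->1.
b: 0b undefined. 0b->0: no, cb/bcb meet in 0 with "cb" left. 0b->1: no, b/a meet in 1. Open state 2: 0b->2.
c: 0c undefined. 0c->0: ok.
aa: 1a undefined. 1a->0: ok.
ab: 1b undefined. 1b->0: ok.
ac: 1c undefined. 1c->0: no, caca/a meet in 1. 1c->1: no, ac/a meet in 1. 1c->2: ok.
ba: 2a undefined. 2a->0: no, cb/cbab meet in 2. 2a->1: no, cb/bac meet in 2. 2a->2: ok.
bb: 2b undefined. 2b->0: no, abab/cbab meet in 0. 2b->1: ok.
bc: 2c undefined. 2c->0: no, cb/bcb meet in 2. 2c->1: no, abab/bcb meet in 0. 2c->2: no, cb/bac meet in 2. Open state 3: 2c->3.
bca: 3a undefined. 3a->0: ok.
bcb: 3b undefined. 3b->0: no, abab/bcb meet in 0. 3b->1: ok.
bcc: 3c undefined. 3c->0: no, cb/bccb meet in 2. 3c->1: no, abab/bccb meet in 0. 3c->2: ok.
All examples now run through 4 states with every (state, symbol) defined. Accept strings end in {0,2}, Reject strings end in {1,3}; accept={0,2}.

states=4 start=0 accept={0,2} delta: 0a->1 0b->2 0c->0 1a->0 1b->0 1c->2 2a->2 2b->1 2c->3 3a->0 3b->1 3c->2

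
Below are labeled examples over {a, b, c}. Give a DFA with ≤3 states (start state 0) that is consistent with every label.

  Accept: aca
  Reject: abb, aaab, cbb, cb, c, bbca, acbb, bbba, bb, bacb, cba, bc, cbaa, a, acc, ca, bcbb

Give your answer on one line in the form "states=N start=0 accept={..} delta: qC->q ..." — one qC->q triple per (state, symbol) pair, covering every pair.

states=3 start=0 accept={2} delta: 0a->1 0b->0 0c->0 1a->0 1b->0 1c->2 2a->2 2b->0 2c->0

State merging on the prefix tree: take the shortest (then alphabetical) example prefix whose next move is undefined and point that move at state 0, else 1, else 2, ...; a target is out if some Accept/Reject pair would then sit in one state with the same input left (inseparable). If every existing state is out, open a new one.
a: 0a undefined. 0a->0: no, aca/ca meet in 0 with "ca" left. Open state 1: 0a->1.
b: 0b undefined. 0b->0: ok.
c: 0c undefined. 0c->0: ok.
aa: 1a undefined. 1a->0: ok.
ab: 1b undefined. 1b->0: ok.
ac: 1c undefined. 1c->0: no, aca/bbca meet in 1. 1c->1: no, aca/abb meet in 0. Open state 2: 1c->2.
aca: 2a undefined. 2a->0: no, aca/abb meet in 0. 2a->1: no, aca/bbca meet in 1. 2a->2: ok.
acb: 2b undefined. 2b->0: ok.
acc: 2c undefined. 2c->0: ok.
All examples now run through 3 states with every (state, symbol) defined. Accept strings end in {2}, Reject strings end in {0,1}; accept={2}.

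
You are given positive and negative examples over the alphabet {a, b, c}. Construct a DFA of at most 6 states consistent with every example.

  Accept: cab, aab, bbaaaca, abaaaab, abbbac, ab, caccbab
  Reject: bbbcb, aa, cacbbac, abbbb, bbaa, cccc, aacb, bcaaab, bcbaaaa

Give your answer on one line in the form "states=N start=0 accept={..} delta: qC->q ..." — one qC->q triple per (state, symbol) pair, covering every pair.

Grow the machine one transition at a time. Run the examples from 0; the earliest place one falls off (shortest prefix, ties alphabetical) gets sent to the lowest-numbered state that keeps every Accept/Reject pair distinguishable — a pair clashes when both reach the same state with identical unread suffix — and to a fresh state only if none does.
a: 0a undefined. 0a->0: ok.
b: 0b undefined. 0b->0: no, aab/aa meet in 0. Open state 1: 0b->1.
c: 0c undefined. 0c->0: no, cab/aacb meet in 1. 0c->1: ok.
bb: 1b undefined. 1b->0: ok.
bc: 1c undefined. 1c->0: no, aab/bbbcb meet in 1. 1c->1: no, aab/cccc meet in 1. Open state 2: 1c->2.
ca: 1a undefined. 1a->0: no, cab/cacbbac meet in 1. 1a->1: no, cab/aa meet in 0. 1a->2: no, cab/bbbcb meet in 2 with "b" left. Open state 3: 1a->3.
bca: 2a undefined. 2a->0: no, aab/bcaaab meet in 1. 2a->1: ok.
bcb: 2b undefined. 2b->0: ok.
cab: 3b undefined. 3b->0: no, cab/bbbcb meet in 0. 3b->1: ok.
cac: 3c undefined. 3c->0: no, cab/cacbbac meet in 1. 3c->1: no, cab/cacbbac meet in 1. 3c->2: no, abbbac/cacbbac meet in 2. 3c->3: no, cab/cacbbac meet in 1. Open state 4: 3c->4.
ccc: 2c undefined. 2c->0: no, cab/cccc meet in 1. 2c->1: ok.
abaa: 3a undefined. 3a->0: no, cab/bcaaab meet in 1. 3a->1: no, abaaaab/bbbcb meet in 0. 3a->2: ok.
cacb: 4b undefined. 4b->0: no, abbbac/cacbbac meet in 4. 4b->1: no, cab/cacbbac meet in 1. 4b->2: no, cab/cacbbac meet in 1. 4b->3: no, abbbac/cacbbac meet in 4. 4b->4: ok.
cacc: 4c undefined. 4c->0: ok.
cacbba: 4a undefined. 4a->0: no, cab/cacbbac meet in 1. 4a->1: ok.
All examples now run through 5 states with every (state, symbol) defined. Accept strings end in {1,3,4}, Reject strings end in {0,2}; accept={1,3,4}.

states=5 start=0 accept={1,3,4} delta: 0a->0 0b->1 0c->1 1a->3 1b->0 1c->2 2a->1 2b->0 2c->1 3a->2 3b->1 3c->4 4a->1 4b->4 4c->0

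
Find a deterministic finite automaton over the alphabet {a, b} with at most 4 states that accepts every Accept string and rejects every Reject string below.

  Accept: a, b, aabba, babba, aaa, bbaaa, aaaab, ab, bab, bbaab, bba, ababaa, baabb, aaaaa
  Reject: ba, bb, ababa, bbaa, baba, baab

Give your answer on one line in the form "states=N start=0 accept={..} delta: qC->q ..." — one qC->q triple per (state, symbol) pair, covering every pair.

states=3 start=0 accept={0,1} delta: 0a->0 0b->1 1a->2 1b->2 2a->1 2b->1

Grow the machine one transition at a time. Run the examples from 0; the earliest place one falls off (shortest prefix, ties alphabetical) gets sent to the lowest-numbered state that keeps every Accept/Reject pair distinguishable — a pair clashes when both reach the same state with identical unread suffix — and to a fresh state only if none does.
a: 0a undefined. 0a->0: ok.
b: 0b undefined. 0b->0: no, a/ba meet in 0. Open state 1: 0b->1.
ba: 1a undefined. 1a->0: no, a/ba meet in 0. 1a->1: no, b/ba meet in 1. Open state 2: 1a->2.
bb: 1b undefined. 1b->0: no, a/bb meet in 0. 1b->1: no, b/bb meet in 1. 1b->2: ok.
baa: 2a undefined. 2a->0: no, a/bbaa meet in 0. 2a->1: ok.
bab: 2b undefined. 2b->0: no, a/ababa meet in 0. 2b->1: ok.
All examples now run through 3 states with every (state, symbol) defined. Accept strings end in {0,1}, Reject strings end in {2}; accept={0,1}.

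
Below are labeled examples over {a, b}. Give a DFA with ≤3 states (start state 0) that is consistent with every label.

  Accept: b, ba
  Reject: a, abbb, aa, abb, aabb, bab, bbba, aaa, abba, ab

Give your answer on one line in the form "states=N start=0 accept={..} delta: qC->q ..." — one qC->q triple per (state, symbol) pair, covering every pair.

states=3 start=0 accept={2} delta: 0a->1 0b->2 1a->0 1b->1 2a->2 2b->1

Grow the machine one transition at a time. Run the examples from 0; the earliest place one falls off (shortest prefix, ties alphabetical) gets sent to the lowest-numbered state that keeps every Accept/Reject pair distinguishable — a pair clashes when both reach the same state with identical unread suffix — and to a fresh state only if none does.
a: 0a undefined. 0a->0: no, b/ab meet in 0 with "b" left. Open state 1: 0a->1.
b: 0b undefined. 0b->0: no, ba/a meet in 1. 0b->1: no, b/a meet in 1. Open state 2: 0b->2.
aa: 1a undefined. 1a->0: ok.
ab: 1b undefined. 1b->0: no, b/abb meet in 2. 1b->1: ok.
ba: 2a undefined. 2a->0: no, b/bab meet in 2. 2a->1: no, ba/a meet in 1. 2a->2: ok.
bb: 2b undefined. 2b->0: no, b/bbba meet in 2. 2b->1: ok.
All examples now run through 3 states with every (state, symbol) defined. Accept strings end in {2}, Reject strings end in {0,1}; accept={2}.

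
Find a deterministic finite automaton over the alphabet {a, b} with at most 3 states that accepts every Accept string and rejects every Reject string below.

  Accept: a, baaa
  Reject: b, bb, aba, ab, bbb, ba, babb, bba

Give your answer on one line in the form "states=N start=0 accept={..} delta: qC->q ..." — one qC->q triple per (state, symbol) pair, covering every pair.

states=3 start=0 accept={0} delta: 0a->0 0b->1 1a->2 1b->1 2a->0 2b->0

Grow the machine one transition at a time. Run the examples from 0; the earliest place one falls off (shortest prefix, ties alphabetical) gets sent to the lowest-numbered state that keeps every Accept/Reject pair distinguishable — a pair clashes when both reach the same state with identical unread suffix — and to a fresh state only if none does.
a: 0a undefined. 0a->0: ok.
b: 0b undefined. 0b->0: no, a/b meet in 0. Open state 1: 0b->1.
ba: 1a undefined. 1a->0: no, a/aba meet in 0. 1a->1: no, baaa/b meet in 1. Open state 2: 1a->2.
bb: 1b undefined. 1b->0: no, a/bb meet in 0. 1b->1: ok.
baa: 2a undefined. 2a->0: ok.
bab: 2b undefined. 2b->0: ok.
All examples now run through 3 states with every (state, symbol) defined. Accept strings end in {0}, Reject strings end in {1,2}; accept={0}.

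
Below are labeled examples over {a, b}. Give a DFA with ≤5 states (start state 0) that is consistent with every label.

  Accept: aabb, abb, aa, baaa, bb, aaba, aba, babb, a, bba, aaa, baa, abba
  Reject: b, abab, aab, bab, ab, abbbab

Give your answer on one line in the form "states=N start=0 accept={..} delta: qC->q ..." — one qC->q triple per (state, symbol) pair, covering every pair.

states=2 start=0 accept={0} delta: 0a->0 0b->1 1a->0 1b->0

State merging on the prefix tree: take the shortest (then alphabetical) example prefix whose next move is undefined and point that move at state 0, else 1, else 2, ...; a target is out if some Accept/Reject pair would then sit in one state with the same input left (inseparable). If every existing state is out, open a new one.
a: 0a undefined. 0a->0: ok.
b: 0b undefined. 0b->0: no, aabb/b meet in 0. Open state 1: 0b->1.
ba: 1a undefined. 1a->0: ok.
bb: 1b undefined. 1b->0: ok.
All examples now run through 2 states with every (state, symbol) defined. Accept strings end in {0}, Reject strings end in {1}; accept={0}.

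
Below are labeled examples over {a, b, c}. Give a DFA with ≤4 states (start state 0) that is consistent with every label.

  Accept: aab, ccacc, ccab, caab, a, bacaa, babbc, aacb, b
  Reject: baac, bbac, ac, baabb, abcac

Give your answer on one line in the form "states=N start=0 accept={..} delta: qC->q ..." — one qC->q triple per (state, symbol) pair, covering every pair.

Fold the examples into a partial DFA from state 0: repeatedly fix the first undefined (state, symbol) met by the shortest-then-alphabetical prefix, trying targets in increasing order and rejecting any under which an Accept and a Reject string meet in one state with the same remainder; add a state when all current targets are rejected. Accepting states are where Accept strings end.
a: 0a undefined. 0a->0: ok.
b: 0b undefined. 0b->0: no, aab/baabb meet in 0. Open state 1: 0b->1.
c: 0c undefined. 0c->0: no, ccacc/ac meet in 0. 0c->1: no, aab/ac meet in 1. Open state 2: 0c->2.
ba: 1a undefined. 1a->0: ok.
bb: 1b undefined. 1b->0: no, a/baabb meet in 0. 1b->1: no, aab/baabb meet in 1. 1b->2: ok.
ca: 2a undefined. 2a->0: ok.
cc: 2c undefined. 2c->0: ok.
abc: 1c undefined. 1c->0: ok.
aacb: 2b undefined. 2b->0: ok.
All examples now run through 3 states with every (state, symbol) defined. Accept strings end in {0,1}, Reject strings end in {2}; accept={0,1}.

states=3 start=0 accept={0,1} delta: 0a->0 0b->1 0c->2 1a->0 1b->2 1c->0 2a->0 2b->0 2c->0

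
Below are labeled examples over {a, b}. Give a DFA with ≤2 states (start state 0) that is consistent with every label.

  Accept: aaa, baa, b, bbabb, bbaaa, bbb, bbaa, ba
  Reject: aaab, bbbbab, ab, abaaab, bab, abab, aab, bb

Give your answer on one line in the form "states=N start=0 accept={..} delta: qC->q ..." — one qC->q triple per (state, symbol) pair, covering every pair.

Grow the machine one transition at a time. Run the examples from 0; the earliest place one falls off (shortest prefix, ties alphabetical) gets sent to the lowest-numbered state that keeps every Accept/Reject pair distinguishable — a pair clashes when both reach the same state with identical unread suffix — and to a fresh state only if none does.
a: 0a undefined. 0a->0: no, b/aaab meet in 0 with "b" left. Open state 1: 0a->1.
b: 0b undefined. 0b->0: no, b/bb meet in 0. 0b->1: ok.
aa: 1a undefined. 1a->0: no, aaa/bab meet in 1. 1a->1: ok.
ab: 1b undefined. 1b->0: ok.
All examples now run through 2 states with every (state, symbol) defined. Accept strings end in {1}, Reject strings end in {0}; accept={1}.

states=2 start=0 accept={1} delta: 0a->1 0b->1 1a->1 1b->0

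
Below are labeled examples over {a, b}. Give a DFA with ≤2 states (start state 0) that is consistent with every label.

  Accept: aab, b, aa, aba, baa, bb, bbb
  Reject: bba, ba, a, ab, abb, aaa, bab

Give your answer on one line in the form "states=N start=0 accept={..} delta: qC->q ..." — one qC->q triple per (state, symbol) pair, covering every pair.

Grow the machine one transition at a time. Run the examples from 0; the earliest place one falls off (shortest prefix, ties alphabetical) gets sent to the lowest-numbered state that keeps every Accept/Reject pair distinguishable — a pair clashes when both reach the same state with identical unread suffix — and to a fresh state only if none does.
a: 0a undefined. 0a->0: no, aab/ab meet in 0 with "b" left. Open state 1: 0a->1.
b: 0b undefined. 0b->0: ok.
aa: 1a undefined. 1a->0: ok.
ab: 1b undefined. 1b->0: no, aab/ab meet in 0. 1b->1: ok.
All examples now run through 2 states with every (state, symbol) defined. Accept strings end in {0}, Reject strings end in {1}; accept={0}.

states=2 start=0 accept={0} delta: 0a->1 0b->0 1a->0 1b->1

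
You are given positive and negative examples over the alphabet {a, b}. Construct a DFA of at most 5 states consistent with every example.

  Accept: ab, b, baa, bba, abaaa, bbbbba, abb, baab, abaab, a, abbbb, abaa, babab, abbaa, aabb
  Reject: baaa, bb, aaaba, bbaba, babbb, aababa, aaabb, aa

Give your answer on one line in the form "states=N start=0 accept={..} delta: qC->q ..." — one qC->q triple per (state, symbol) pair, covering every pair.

states=5 start=0 accept={1,2,4} delta: 0a->1 0b->2 1a->3 1b->1 2a->0 2b->3 3a->4 3b->0 4a->1 4b->2

State merging on the prefix tree: take the shortest (then alphabetical) example prefix whose next move is undefined and point that move at state 0, else 1, else 2, ...; a target is out if some Accept/Reject pair would then sit in one state with the same input left (inseparable). If every existing state is out, open a new one.
a: 0a undefined. 0a->0: no, abaaa/baaa meet in 0 with "baaa" left. Open state 1: 0a->1.
b: 0b undefined. 0b->0: no, b/bb meet in 0. 0b->1: no, ab/bb meet in 1 with "b" left. Open state 2: 0b->2.
aa: 1a undefined. 1a->0: no, abb/aaabb meet in 1 with "bb" left. 1a->1: no, abb/aaabb meet in 1 with "bb" left. 1a->2: no, b/aa meet in 2. Open state 3: 1a->3.
ab: 1b undefined. 1b->0: no, abaa/aa meet in 3. 1b->1: ok.
ba: 2a undefined. 2a->0: ok.
bb: 2b undefined. 2b->0: no, b/babbb meet in 2. 2b->1: no, ab/bb meet in 1. 2b->2: no, b/bb meet in 2. 2b->3: ok.
aaa: 3a undefined. 3a->0: no, bba/aaaba meet in 0. 3a->1: no, ab/aaabb meet in 1. 3a->2: no, b/aaaba meet in 2. 3a->3: no, bba/baaa meet in 3. Open state 4: 3a->4.
aab: 3b undefined. 3b->0: ok.
aaab: 4b undefined. 4b->0: no, ab/aaaba meet in 1. 4b->1: no, ab/aaabb meet in 1. 4b->2: ok.
abaaa: 4a undefined. 4a->0: no, abaaa/aaaba meet in 0. 4a->1: ok.
All examples now run through 5 states with every (state, symbol) defined. Accept strings end in {1,2,4}, Reject strings end in {0,3}; accept={1,2,4}.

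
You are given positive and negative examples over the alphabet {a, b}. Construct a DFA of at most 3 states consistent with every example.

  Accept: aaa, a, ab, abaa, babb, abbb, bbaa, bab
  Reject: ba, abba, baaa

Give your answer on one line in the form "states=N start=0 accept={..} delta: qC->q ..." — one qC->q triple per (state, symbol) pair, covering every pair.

State merging on the prefix tree: take the shortest (then alphabetical) example prefix whose next move is undefined and point that move at state 0, else 1, else 2, ...; a target is out if some Accept/Reject pair would then sit in one state with the same input left (inseparable). If every existing state is out, open a new one.
a: 0a undefined. 0a->0: ok.
b: 0b undefined. 0b->0: no, aaa/ba meet in 0. Open state 1: 0b->1.
ba: 1a undefined. 1a->0: no, aaa/ba meet in 0. 1a->1: no, ab/ba meet in 1. Open state 2: 1a->2.
bb: 1b undefined. 1b->0: no, aaa/abba meet in 0. 1b->1: ok.
baa: 2a undefined. 2a->0: no, aaa/baaa meet in 0. 2a->1: ok.
bab: 2b undefined. 2b->0: ok.
All examples now run through 3 states with every (state, symbol) defined. Accept strings end in {0,1}, Reject strings end in {2}; accept={0,1}.

states=3 start=0 accept={0,1} delta: 0a->0 0b->1 1a->2 1b->1 2a->1 2b->0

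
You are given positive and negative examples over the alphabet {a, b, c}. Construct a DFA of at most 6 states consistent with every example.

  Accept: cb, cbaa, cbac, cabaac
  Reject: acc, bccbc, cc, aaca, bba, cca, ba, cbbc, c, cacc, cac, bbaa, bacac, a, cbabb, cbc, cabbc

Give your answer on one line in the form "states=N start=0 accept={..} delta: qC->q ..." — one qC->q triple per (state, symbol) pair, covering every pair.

Fold the examples into a partial DFA from state 0: repeatedly fix the first undefined (state, symbol) met by the shortest-then-alphabetical prefix, trying targets in increasing order and rejecting any under which an Accept and a Reject string meet in one state with the same remainder; add a state when all current targets are rejected. Accepting states are where Accept strings end.
a: 0a undefined. 0a->0: ok.
b: 0b undefined. 0b->0: ok.
c: 0c undefined. 0c->0: no, cb/acc meet in 0. Open state 1: 0c->1.
ca: 1a undefined. 1a->0: no, cabaac/c meet in 1. 1a->1: ok.
cb: 1b undefined. 1b->0: no, cb/bba meet in 0. 1b->1: no, cb/aaca meet in 1. Open state 2: 1b->2.
cc: 1c undefined. 1c->0: ok.
cba: 2a undefined. 2a->0: no, cbaa/acc meet in 0. 2a->1: no, cbaa/bccbc meet in 1. 2a->2: no, cbac/cbc meet in 2 with "c" left. Open state 3: 2a->3.
cbb: 2b undefined. 2b->0: ok.
cbc: 2c undefined. 2c->0: ok.
cbaa: 3a undefined. 3a->0: no, cbaa/acc meet in 0. 3a->1: no, cbaa/bccbc meet in 1. 3a->2: no, cabaac/acc meet in 0. 3a->3: ok.
cbab: 3b undefined. 3b->0: ok.
cbac: 3c undefined. 3c->0: no, cbac/acc meet in 0. 3c->1: no, cbac/bccbc meet in 1. 3c->2: ok.
All examples now run through 4 states with every (state, symbol) defined. Accept strings end in {2,3}, Reject strings end in {0,1}; accept={2,3}.

states=4 start=0 accept={2,3} delta: 0a->0 0b->0 0c->1 1a->1 1b->2 1c->0 2a->3 2b->0 2c->0 3a->3 3b->0 3c->2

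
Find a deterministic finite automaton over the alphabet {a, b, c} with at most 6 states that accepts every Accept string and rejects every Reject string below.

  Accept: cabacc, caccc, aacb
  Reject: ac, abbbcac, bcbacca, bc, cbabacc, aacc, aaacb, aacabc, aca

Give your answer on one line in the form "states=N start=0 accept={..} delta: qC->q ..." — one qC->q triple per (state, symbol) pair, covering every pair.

Grow the machine one transition at a time. Run the examples from 0; the earliest place one falls off (shortest prefix, ties alphabetical) gets sent to the lowest-numbered state that keeps every Accept/Reject pair distinguishable — a pair clashes when both reach the same state with identical unread suffix — and to a fresh state only if none does.
a: 0a undefined. 0a->0: no, aacb/aaacb meet in 0 with "cb" left. Open state 1: 0a->1.
b: 0b undefined. 0b->0: ok.
c: 0c undefined. 0c->0: no, cabacc/cbabacc meet in 1 with "bacc" left. 0c->1: ok.
aa: 1a undefined. 1a->0: ok.
ab: 1b undefined. 1b->0: no, cabacc/cbabacc meet in 1 with "cc" left. 1b->1: no, cabacc/cbabacc meet in 1 with "cc" left. Open state 2: 1b->2.
ac: 1c undefined. 1c->0: no, cabacc/bc meet in 1. 1c->1: no, cabacc/ac meet in 1. 1c->2: no, aacb/ac meet in 2. Open state 3: 1c->3.
abb: 2b undefined. 2b->0: ok.
aca: 3a undefined. 3a->0: ok.
cba: 2a undefined. 2a->0: no, cabacc/cbabacc meet in 3 with "c" left. 2a->1: no, cabacc/cbabacc meet in 3 with "c" left. 2a->2: no, cabacc/cbabacc meet in 3 with "c" left. 2a->3: ok.
cbab: 3b undefined. 3b->0: no, cabacc/cbabacc meet in 3 with "c" left. 3b->1: ok.
bcbac: 3c undefined. 3c->0: no, cabacc/bcbacca meet in 0. 3c->1: no, cabacc/abbbcac meet in 1. 3c->2: ok.
bcbacc: 2c undefined. 2c->0: ok.
All examples now run through 4 states with every (state, symbol) defined. Accept strings end in {2}, Reject strings end in {0,1,3}; accept={2}.

states=4 start=0 accept={2} delta: 0a->1 0b->0 0c->1 1a->0 1b->2 1c->3 2a->3 2b->0 2c->0 3a->0 3b->1 3c->2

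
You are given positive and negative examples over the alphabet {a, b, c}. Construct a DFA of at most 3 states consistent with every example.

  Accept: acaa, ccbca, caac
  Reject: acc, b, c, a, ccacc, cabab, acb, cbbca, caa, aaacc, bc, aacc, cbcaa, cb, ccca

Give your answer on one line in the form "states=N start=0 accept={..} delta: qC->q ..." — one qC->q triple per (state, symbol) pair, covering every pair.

states=3 start=0 accept={2} delta: 0a->1 0b->0 0c->1 1a->1 1b->0 1c->2 2a->2 2b->1 2c->0

State merging on the prefix tree: take the shortest (then alphabetical) example prefix whose next move is undefined and point that move at state 0, else 1, else 2, ...; a target is out if some Accept/Reject pair would then sit in one state with the same input left (inseparable). If every existing state is out, open a new one.
a: 0a undefined. 0a->0: no, acaa/caa meet in 0 with "caa" left. Open state 1: 0a->1.
b: 0b undefined. 0b->0: ok.
c: 0c undefined. 0c->0: no, ccbca/a meet in 1. 0c->1: ok.
aa: 1a undefined. 1a->0: no, caac/aacc meet in 1 with "c" left. 1a->1: ok.
ac: 1c undefined. 1c->0: no, acaa/acc meet in 1. 1c->1: no, acaa/acc meet in 1. Open state 2: 1c->2.
cb: 1b undefined. 1b->0: ok.
aca: 2a undefined. 2a->0: no, acaa/c meet in 1. 2a->1: no, acaa/c meet in 1. 2a->2: ok.
acb: 2b undefined. 2b->0: no, ccbca/c meet in 1. 2b->1: ok.
acc: 2c undefined. 2c->0: ok.
All examples now run through 3 states with every (state, symbol) defined. Accept strings end in {2}, Reject strings end in {0,1}; accept={2}.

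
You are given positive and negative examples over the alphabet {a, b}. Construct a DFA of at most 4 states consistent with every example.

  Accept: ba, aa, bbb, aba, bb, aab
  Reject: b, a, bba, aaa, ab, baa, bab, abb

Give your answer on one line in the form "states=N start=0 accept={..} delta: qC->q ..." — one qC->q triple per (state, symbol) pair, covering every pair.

State merging on the prefix tree: take the shortest (then alphabetical) example prefix whose next move is undefined and point that move at state 0, else 1, else 2, ...; a target is out if some Accept/Reject pair would then sit in one state with the same input left (inseparable). If every existing state is out, open a new one.
a: 0a undefined. 0a->0: no, aa/a meet in 0. Open state 1: 0a->1.
b: 0b undefined. 0b->0: no, ba/a meet in 1. 0b->1: no, bbb/abb meet in 1 with "bb" left. Open state 2: 0b->2.
aa: 1a undefined. 1a->0: no, aab/b meet in 2. 1a->1: no, aa/a meet in 1. 1a->2: no, ba/aaa meet in 2 with "a" left. Open state 3: 1a->3.
ab: 1b undefined. 1b->0: no, aba/a meet in 1. 1b->1: ok.
ba: 2a undefined. 2a->0: ok.
bb: 2b undefined. 2b->0: no, bbb/b meet in 2. 2b->1: no, aa/bba meet in 3. 2b->2: no, ba/bba meet in 0. 2b->3: ok.
aaa: 3a undefined. 3a->0: no, ba/bba meet in 0. 3a->1: ok.
aab: 3b undefined. 3b->0: ok.
All examples now run through 4 states with every (state, symbol) defined. Accept strings end in {0,3}, Reject strings end in {1,2}; accept={0,3}.

states=4 start=0 accept={0,3} delta: 0a->1 0b->2 1a->3 1b->1 2a->0 2b->3 3a->1 3b->0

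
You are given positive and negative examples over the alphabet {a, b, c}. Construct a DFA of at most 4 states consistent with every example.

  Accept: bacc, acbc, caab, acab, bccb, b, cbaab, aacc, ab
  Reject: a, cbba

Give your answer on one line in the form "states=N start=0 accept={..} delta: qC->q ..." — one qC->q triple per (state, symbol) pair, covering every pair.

Grow the machine one transition at a time. Run the examples from 0; the earliest place one falls off (shortest prefix, ties alphabetical) gets sent to the lowest-numbered state that keeps every Accept/Reject pair distinguishable — a pair clashes when both reach the same state with identical unread suffix — and to a fresh state only if none does.
a: 0a undefined. 0a->0: ok.
b: 0b undefined. 0b->0: no, b/a meet in 0. Open state 1: 0b->1.
c: 0c undefined. 0c->0: no, aacc/a meet in 0. 0c->1: ok.
ba: 1a undefined. 1a->0: ok.
bc: 1c undefined. 1c->0: no, bacc/a meet in 0. 1c->1: ok.
cb: 1b undefined. 1b->0: no, bccb/a meet in 0. 1b->1: ok.
All examples now run through 2 states with every (state, symbol) defined. Accept strings end in {1}, Reject strings end in {0}; accept={1}.

states=2 start=0 accept={1} delta: 0a->0 0b->1 0c->1 1a->0 1b->1 1c->1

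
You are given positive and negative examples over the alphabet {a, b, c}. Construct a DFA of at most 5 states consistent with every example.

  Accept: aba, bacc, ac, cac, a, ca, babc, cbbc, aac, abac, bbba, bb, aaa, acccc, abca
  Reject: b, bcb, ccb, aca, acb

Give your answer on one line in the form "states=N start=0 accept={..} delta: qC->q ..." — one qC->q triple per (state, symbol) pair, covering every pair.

states=4 start=0 accept={0,1,3} delta: 0a->1 0b->2 0c->0 1a->0 1b->0 1c->3 2a->0 2b->0 2c->0 3a->2 3b->2 3c->0

Fold the examples into a partial DFA from state 0: repeatedly fix the first undefined (state, symbol) met by the shortest-then-alphabetical prefix, trying targets in increasing order and rejecting any under which an Accept and a Reject string meet in one state with the same remainder; add a state when all current targets are rejected. Accepting states are where Accept strings end.
a: 0a undefined. 0a->0: no, ca/aca meet in 0 with "ca" left. Open state 1: 0a->1.
b: 0b undefined. 0b->0: no, bb/b meet in 0. 0b->1: no, a/b meet in 1. Open state 2: 0b->2.
c: 0c undefined. 0c->0: ok.
aa: 1a undefined. 1a->0: ok.
ab: 1b undefined. 1b->0: ok.
ac: 1c undefined. 1c->0: no, aba/aca meet in 1. 1c->1: no, aac/aca meet in 0. 1c->2: no, ac/b meet in 2. Open state 3: 1c->3.
ba: 2a undefined. 2a->0: ok.
bb: 2b undefined. 2b->0: ok.
bc: 2c undefined. 2c->0: ok.
aca: 3a undefined. 3a->0: no, bacc/aca meet in 0. 3a->1: no, aba/aca meet in 1. 3a->2: ok.
acb: 3b undefined. 3b->0: no, bacc/acb meet in 0. 3b->1: no, aba/acb meet in 1. 3b->2: ok.
acc: 3c undefined. 3c->0: ok.
All examples now run through 4 states with every (state, symbol) defined. Accept strings end in {0,1,3}, Reject strings end in {2}; accept={0,1,3}.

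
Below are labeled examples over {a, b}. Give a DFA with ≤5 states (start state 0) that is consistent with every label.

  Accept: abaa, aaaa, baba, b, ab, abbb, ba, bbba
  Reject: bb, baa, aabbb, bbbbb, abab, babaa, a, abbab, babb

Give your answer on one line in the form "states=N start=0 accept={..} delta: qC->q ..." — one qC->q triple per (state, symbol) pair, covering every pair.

states=5 start=0 accept={0,2,3} delta: 0a->1 0b->2 1a->0 1b->3 2a->0 2b->4 3a->2 3b->3 4a->0 4b->4

Fold the examples into a partial DFA from state 0: repeatedly fix the first undefined (state, symbol) met by the shortest-then-alphabetical prefix, trying targets in increasing order and rejecting any under which an Accept and a Reject string meet in one state with the same remainder; add a state when all current targets are rejected. Accepting states are where Accept strings end.
a: 0a undefined. 0a->0: no, abaa/baa meet in 0 with "baa" left. Open state 1: 0a->1.
b: 0b undefined. 0b->0: no, abaa/babaa meet in 1 with "baa" left. 0b->1: no, b/a meet in 1. Open state 2: 0b->2.
aa: 1a undefined. 1a->0: ok.
ab: 1b undefined. 1b->0: no, abaa/abab meet in 0. 1b->1: no, abaa/a meet in 1. 1b->2: no, abaa/baa meet in 2 with "aa" left. Open state 3: 1b->3.
ba: 2a undefined. 2a->0: ok.
bb: 2b undefined. 2b->0: no, aaaa/bb meet in 0. 2b->1: no, ab/aabbb meet in 3. 2b->2: no, b/bb meet in 2. 2b->3: no, ab/bb meet in 3. Open state 4: 2b->4.
aba: 3a undefined. 3a->0: no, abaa/baa meet in 1. 3a->1: no, ab/abab meet in 3. 3a->2: ok.
abb: 3b undefined. 3b->0: no, ab/abbab meet in 3. 3b->1: no, b/abbab meet in 2. 3b->2: no, b/abbab meet in 2. 3b->3: ok.
bbb: 4b undefined. 4b->0: no, abaa/aabbb meet in 0. 4b->1: no, ab/bbbbb meet in 3. 4b->2: no, b/aabbb meet in 2. 4b->3: no, ab/aabbb meet in 3. 4b->4: ok.
bbba: 4a undefined. 4a->0: ok.
All examples now run through 5 states with every (state, symbol) defined. Accept strings end in {0,2,3}, Reject strings end in {1,4}; accept={0,2,3}.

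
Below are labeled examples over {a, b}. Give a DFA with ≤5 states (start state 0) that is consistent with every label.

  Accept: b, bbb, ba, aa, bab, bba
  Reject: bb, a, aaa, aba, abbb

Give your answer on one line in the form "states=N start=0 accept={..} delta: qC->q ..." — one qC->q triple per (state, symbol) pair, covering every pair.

states=3 start=0 accept={0,2} delta: 0a->1 0b->2 1a->0 1b->0 2a->0 2b->1

Fold the examples into a partial DFA from state 0: repeatedly fix the first undefined (state, symbol) met by the shortest-then-alphabetical prefix, trying targets in increasing order and rejecting any under which an Accept and a Reject string meet in one state with the same remainder; add a state when all current targets are rejected. Accepting states are where Accept strings end.
a: 0a undefined. 0a->0: no, bbb/abbb meet in 0 with "bbb" left. Open state 1: 0a->1.
b: 0b undefined. 0b->0: no, b/bb meet in 0. 0b->1: no, b/a meet in 1. Open state 2: 0b->2.
aa: 1a undefined. 1a->0: ok.
ab: 1b undefined. 1b->0: ok.
ba: 2a undefined. 2a->0: ok.
bb: 2b undefined. 2b->0: no, ba/bb meet in 0. 2b->1: ok.
All examples now run through 3 states with every (state, symbol) defined. Accept strings end in {0,2}, Reject strings end in {1}; accept={0,2}.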